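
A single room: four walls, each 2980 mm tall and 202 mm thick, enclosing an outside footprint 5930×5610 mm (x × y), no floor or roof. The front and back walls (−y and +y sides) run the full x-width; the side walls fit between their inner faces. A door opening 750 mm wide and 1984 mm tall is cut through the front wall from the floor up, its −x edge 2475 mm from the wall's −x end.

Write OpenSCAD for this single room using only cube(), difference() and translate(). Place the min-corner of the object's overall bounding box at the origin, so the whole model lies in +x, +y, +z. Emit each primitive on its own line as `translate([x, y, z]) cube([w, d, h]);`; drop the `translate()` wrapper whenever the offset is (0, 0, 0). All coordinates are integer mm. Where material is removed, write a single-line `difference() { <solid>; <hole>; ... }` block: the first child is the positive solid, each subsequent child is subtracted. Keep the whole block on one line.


difference() { cube([5930, 202, 2980]); translate([2475, 0, 0]) cube([750, 202, 1984]); }
translate([0, 5408, 0]) cube([5930, 202, 2980]);
translate([0, 202, 0]) cube([202, 5206, 2980]);
translate([5728, 202, 0]) cube([202, 5206, 2980]);


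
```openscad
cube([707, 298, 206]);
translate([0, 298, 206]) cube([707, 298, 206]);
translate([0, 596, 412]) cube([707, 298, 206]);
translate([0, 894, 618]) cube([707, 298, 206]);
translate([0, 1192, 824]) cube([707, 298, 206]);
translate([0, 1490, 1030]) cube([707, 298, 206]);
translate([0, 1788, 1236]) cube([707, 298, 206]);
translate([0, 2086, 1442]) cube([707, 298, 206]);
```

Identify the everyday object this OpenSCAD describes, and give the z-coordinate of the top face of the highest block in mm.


A staircase. The total rise is 1648 mm.

8 identical blocks, each offset up and back from the previous — a staircase. Each step is 206 mm tall and there are 8 of them, so the total rise is 8 × 206 = 1648 mm.


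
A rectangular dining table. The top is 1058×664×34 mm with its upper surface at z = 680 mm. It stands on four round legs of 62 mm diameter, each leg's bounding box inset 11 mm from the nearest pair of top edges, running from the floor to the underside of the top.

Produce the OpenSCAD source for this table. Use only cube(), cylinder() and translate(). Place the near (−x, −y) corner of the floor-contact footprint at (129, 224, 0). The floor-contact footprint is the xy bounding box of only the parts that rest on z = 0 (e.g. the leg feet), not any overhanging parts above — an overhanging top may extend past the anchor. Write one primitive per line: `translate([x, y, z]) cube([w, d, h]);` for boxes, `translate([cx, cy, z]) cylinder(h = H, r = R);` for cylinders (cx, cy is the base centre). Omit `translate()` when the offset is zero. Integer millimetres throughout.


translate([118, 213, 646]) cube([1058, 664, 34]);
translate([160, 255, 0]) cylinder(h = 646, r = 31);
translate([1134, 255, 0]) cylinder(h = 646, r = 31);
translate([160, 835, 0]) cylinder(h = 646, r = 31);
translate([1134, 835, 0]) cylinder(h = 646, r = 31);


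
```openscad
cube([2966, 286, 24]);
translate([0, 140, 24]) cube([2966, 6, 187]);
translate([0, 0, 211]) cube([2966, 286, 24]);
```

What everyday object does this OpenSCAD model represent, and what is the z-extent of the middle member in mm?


An I-beam. The web height is 187 mm.

Two wide flanges with a thin centred web — an I-beam. Overall 235 mm minus two 24 mm flanges gives a web of 235 − 2·24 = 187 mm.


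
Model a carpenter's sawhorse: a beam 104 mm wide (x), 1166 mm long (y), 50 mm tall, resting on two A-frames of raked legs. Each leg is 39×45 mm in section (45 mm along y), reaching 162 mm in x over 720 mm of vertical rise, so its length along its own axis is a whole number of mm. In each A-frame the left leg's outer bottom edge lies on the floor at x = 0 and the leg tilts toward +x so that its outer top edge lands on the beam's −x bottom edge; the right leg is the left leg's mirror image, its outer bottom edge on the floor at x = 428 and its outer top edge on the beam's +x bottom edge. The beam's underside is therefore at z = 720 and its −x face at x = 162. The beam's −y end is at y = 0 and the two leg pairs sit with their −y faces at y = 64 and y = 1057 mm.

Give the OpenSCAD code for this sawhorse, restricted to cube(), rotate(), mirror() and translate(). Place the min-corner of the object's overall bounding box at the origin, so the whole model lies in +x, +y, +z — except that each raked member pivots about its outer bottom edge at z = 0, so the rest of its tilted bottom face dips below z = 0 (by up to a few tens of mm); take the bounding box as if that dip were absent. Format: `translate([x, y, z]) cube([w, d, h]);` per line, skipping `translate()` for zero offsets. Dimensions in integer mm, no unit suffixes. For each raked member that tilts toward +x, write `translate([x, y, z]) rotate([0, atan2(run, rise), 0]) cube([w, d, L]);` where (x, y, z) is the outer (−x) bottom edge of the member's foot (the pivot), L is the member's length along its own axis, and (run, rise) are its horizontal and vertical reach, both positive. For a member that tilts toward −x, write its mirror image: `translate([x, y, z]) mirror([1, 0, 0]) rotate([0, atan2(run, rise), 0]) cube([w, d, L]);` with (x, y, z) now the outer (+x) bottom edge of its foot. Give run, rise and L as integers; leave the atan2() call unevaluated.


// leg length = √(162² + 720²) = 738
// right-leg outer foot x = 2·162 + 104 = 428
// beam min-corner = (162, 0, 720)
translate([162, 0, 720]) cube([104, 1166, 50]);
translate([0, 64, 0]) rotate([0, atan2(162, 720), 0]) cube([39, 45, 738]);
translate([428, 64, 0]) mirror([1, 0, 0]) rotate([0, atan2(162, 720), 0]) cube([39, 45, 738]);
translate([0, 1057, 0]) rotate([0, atan2(162, 720), 0]) cube([39, 45, 738]);
translate([428, 1057, 0]) mirror([1, 0, 0]) rotate([0, atan2(162, 720), 0]) cube([39, 45, 738]);


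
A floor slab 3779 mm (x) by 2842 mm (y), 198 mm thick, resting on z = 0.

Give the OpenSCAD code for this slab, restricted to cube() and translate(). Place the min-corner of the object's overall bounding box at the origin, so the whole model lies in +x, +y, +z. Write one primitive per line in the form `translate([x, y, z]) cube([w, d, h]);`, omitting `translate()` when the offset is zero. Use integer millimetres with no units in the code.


cube([3779, 2842, 198]);


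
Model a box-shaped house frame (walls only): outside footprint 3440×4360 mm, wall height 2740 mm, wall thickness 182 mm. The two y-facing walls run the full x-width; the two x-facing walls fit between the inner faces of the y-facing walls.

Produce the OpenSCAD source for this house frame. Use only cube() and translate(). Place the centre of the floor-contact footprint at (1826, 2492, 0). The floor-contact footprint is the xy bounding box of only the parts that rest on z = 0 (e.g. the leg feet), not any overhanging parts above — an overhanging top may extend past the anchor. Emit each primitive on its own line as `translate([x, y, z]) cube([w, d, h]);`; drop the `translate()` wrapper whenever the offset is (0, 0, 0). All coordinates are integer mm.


translate([106, 312, 0]) cube([3440, 182, 2740]);
translate([106, 4490, 0]) cube([3440, 182, 2740]);
translate([106, 494, 0]) cube([182, 3996, 2740]);
translate([3364, 494, 0]) cube([182, 3996, 2740]);


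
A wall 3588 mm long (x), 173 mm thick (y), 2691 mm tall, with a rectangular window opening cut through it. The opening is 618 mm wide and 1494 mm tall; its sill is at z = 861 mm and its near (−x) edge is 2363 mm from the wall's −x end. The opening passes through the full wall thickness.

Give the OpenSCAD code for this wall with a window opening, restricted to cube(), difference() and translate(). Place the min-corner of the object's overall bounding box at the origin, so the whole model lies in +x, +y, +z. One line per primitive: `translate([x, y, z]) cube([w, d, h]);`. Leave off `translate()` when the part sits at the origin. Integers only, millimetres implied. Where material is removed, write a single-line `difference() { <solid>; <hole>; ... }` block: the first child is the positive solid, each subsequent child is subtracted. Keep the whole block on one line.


difference() { cube([3588, 173, 2691]); translate([2363, 0, 861]) cube([618, 173, 1494]); }


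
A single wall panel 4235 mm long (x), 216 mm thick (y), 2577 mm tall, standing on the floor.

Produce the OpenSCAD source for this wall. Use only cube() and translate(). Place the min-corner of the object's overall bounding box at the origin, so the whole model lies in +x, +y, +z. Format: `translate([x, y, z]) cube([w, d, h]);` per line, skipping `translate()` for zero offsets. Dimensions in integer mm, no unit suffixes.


cube([4235, 216, 2577]);


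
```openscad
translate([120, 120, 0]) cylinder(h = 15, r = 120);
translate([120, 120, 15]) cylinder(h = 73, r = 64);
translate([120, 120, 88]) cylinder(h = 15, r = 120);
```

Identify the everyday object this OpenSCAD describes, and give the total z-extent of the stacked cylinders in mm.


A spool. The overall height is 103 mm.

Three coaxial cylinders, large–small–large — a spool. Two 15 mm flanges and a 73 mm core give 15 + 73 + 15 = 103 mm.


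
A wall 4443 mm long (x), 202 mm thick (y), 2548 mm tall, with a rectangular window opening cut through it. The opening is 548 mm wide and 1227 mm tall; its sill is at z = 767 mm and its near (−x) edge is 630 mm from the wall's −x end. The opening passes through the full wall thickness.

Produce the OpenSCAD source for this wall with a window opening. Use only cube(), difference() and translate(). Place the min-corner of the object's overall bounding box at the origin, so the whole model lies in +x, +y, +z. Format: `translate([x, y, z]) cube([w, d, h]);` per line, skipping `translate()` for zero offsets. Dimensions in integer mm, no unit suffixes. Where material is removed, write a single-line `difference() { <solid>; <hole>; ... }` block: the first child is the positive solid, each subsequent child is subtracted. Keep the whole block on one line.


difference() { cube([4443, 202, 2548]); translate([630, 0, 767]) cube([548, 202, 1227]); }


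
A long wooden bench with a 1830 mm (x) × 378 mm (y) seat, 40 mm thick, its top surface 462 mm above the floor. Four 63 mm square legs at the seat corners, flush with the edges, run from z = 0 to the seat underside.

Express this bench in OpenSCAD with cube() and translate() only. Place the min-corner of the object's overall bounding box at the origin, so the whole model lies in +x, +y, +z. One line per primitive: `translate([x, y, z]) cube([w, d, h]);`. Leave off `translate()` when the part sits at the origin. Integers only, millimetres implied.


translate([0, 0, 422]) cube([1830, 378, 40]);
cube([63, 63, 422]);
translate([0, 315, 0]) cube([63, 63, 422]);
translate([1767, 0, 0]) cube([63, 63, 422]);
translate([1767, 315, 0]) cube([63, 63, 422]);


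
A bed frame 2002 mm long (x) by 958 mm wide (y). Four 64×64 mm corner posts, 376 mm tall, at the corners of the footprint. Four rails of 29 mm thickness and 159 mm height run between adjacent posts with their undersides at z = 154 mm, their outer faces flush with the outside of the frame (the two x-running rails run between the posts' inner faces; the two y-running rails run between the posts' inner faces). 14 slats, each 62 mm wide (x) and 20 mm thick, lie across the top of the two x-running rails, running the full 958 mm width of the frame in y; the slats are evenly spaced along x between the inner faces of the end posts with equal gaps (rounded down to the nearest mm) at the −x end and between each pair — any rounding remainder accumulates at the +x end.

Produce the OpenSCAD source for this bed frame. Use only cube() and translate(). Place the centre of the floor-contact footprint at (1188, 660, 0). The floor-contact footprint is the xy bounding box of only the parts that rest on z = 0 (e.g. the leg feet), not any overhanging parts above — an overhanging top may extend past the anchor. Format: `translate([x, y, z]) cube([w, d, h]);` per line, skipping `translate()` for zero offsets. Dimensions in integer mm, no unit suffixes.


translate([187, 181, 0]) cube([64, 64, 376]);
translate([187, 1075, 0]) cube([64, 64, 376]);
translate([2125, 181, 0]) cube([64, 64, 376]);
translate([2125, 1075, 0]) cube([64, 64, 376]);
translate([251, 181, 154]) cube([1874, 29, 159]);
translate([251, 1110, 154]) cube([1874, 29, 159]);
translate([187, 245, 154]) cube([29, 830, 159]);
translate([2160, 245, 154]) cube([29, 830, 159]);
translate([318, 181, 313]) cube([62, 958, 20]);
translate([447, 181, 313]) cube([62, 958, 20]);
translate([576, 181, 313]) cube([62, 958, 20]);
translate([705, 181, 313]) cube([62, 958, 20]);
translate([834, 181, 313]) cube([62, 958, 20]);
translate([963, 181, 313]) cube([62, 958, 20]);
translate([1092, 181, 313]) cube([62, 958, 20]);
translate([1221, 181, 313]) cube([62, 958, 20]);
translate([1350, 181, 313]) cube([62, 958, 20]);
translate([1479, 181, 313]) cube([62, 958, 20]);
translate([1608, 181, 313]) cube([62, 958, 20]);
translate([1737, 181, 313]) cube([62, 958, 20]);
translate([1866, 181, 313]) cube([62, 958, 20]);
translate([1995, 181, 313]) cube([62, 958, 20]);


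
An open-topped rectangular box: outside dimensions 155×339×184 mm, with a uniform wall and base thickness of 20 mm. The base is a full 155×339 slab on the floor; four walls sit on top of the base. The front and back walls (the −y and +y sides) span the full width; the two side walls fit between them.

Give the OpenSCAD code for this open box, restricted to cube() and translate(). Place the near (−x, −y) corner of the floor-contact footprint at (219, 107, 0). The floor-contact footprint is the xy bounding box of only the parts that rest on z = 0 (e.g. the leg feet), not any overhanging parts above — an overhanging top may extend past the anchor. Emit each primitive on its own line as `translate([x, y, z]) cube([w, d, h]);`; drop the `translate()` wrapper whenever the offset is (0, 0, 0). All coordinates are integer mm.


translate([219, 107, 0]) cube([155, 339, 20]);
translate([219, 107, 20]) cube([155, 20, 164]);
translate([219, 426, 20]) cube([155, 20, 164]);
translate([219, 127, 20]) cube([20, 299, 164]);
translate([354, 127, 20]) cube([20, 299, 164]);


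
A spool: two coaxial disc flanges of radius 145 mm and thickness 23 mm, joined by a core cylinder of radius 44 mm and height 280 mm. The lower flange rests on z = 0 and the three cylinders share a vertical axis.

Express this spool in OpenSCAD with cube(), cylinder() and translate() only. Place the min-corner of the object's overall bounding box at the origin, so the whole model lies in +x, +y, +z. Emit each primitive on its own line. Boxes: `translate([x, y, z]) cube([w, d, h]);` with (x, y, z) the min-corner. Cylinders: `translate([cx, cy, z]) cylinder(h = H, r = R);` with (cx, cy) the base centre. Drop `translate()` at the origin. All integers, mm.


translate([145, 145, 0]) cylinder(h = 23, r = 145);
translate([145, 145, 23]) cylinder(h = 280, r = 44);
translate([145, 145, 303]) cylinder(h = 23, r = 145);


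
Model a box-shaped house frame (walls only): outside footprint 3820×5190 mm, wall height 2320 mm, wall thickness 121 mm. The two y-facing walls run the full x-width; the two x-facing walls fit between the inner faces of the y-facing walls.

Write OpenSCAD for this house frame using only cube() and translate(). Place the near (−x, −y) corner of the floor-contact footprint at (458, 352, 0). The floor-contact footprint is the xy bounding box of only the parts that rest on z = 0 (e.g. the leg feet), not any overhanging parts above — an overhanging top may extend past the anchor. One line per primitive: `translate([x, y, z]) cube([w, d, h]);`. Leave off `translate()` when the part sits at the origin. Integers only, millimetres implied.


translate([458, 352, 0]) cube([3820, 121, 2320]);
translate([458, 5421, 0]) cube([3820, 121, 2320]);
translate([458, 473, 0]) cube([121, 4948, 2320]);
translate([4157, 473, 0]) cube([121, 4948, 2320]);


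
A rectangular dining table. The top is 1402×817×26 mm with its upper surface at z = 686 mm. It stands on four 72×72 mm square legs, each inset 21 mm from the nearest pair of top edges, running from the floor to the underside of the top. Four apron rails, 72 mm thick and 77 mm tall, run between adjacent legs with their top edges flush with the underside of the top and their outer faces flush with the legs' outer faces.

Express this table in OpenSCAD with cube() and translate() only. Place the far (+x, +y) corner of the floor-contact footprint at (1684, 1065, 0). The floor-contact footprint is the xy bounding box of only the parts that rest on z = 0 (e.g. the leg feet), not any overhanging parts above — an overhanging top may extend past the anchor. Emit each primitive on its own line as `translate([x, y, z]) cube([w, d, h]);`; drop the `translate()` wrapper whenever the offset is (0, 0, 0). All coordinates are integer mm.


// leg_h = 686 - 26 = 660
// apron z = 660 - 77 = 583
translate([303, 269, 660]) cube([1402, 817, 26]);
translate([324, 290, 0]) cube([72, 72, 660]);
translate([1612, 290, 0]) cube([72, 72, 660]);
translate([324, 993, 0]) cube([72, 72, 660]);
translate([1612, 993, 0]) cube([72, 72, 660]);
translate([396, 290, 583]) cube([1216, 72, 77]);
translate([396, 993, 583]) cube([1216, 72, 77]);
translate([324, 362, 583]) cube([72, 631, 77]);
translate([1612, 362, 583]) cube([72, 631, 77]);


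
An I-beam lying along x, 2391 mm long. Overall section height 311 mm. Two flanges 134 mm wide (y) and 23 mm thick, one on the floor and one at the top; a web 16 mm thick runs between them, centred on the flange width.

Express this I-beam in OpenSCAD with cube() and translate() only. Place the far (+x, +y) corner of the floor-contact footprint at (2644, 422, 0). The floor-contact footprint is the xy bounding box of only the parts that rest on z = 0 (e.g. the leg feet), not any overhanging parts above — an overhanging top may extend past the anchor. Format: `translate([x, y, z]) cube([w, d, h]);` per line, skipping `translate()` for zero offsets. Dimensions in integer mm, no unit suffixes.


translate([253, 288, 0]) cube([2391, 134, 23]);
translate([253, 347, 23]) cube([2391, 16, 265]);
translate([253, 288, 288]) cube([2391, 134, 23]);


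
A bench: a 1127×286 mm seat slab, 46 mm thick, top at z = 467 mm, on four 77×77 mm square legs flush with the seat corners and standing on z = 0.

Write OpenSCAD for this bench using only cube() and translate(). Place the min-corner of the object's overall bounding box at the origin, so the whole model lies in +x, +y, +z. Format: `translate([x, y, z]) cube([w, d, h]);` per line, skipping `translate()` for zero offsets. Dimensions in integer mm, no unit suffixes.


translate([0, 0, 421]) cube([1127, 286, 46]);
cube([77, 77, 421]);
translate([0, 209, 0]) cube([77, 77, 421]);
translate([1050, 0, 0]) cube([77, 77, 421]);
translate([1050, 209, 0]) cube([77, 77, 421]);


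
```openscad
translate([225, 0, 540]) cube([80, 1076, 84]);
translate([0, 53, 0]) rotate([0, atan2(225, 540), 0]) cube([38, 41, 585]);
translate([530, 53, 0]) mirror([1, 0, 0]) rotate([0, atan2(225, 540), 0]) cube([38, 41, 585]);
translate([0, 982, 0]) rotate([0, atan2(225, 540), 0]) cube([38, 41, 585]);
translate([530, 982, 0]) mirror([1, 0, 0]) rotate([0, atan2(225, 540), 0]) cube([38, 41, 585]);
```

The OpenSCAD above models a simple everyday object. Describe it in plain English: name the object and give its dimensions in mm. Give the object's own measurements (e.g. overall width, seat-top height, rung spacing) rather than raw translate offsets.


A sawhorse. A 80×1076×84 mm beam (x, y, z) sits on two A-frame leg pairs. Each pair is two raked legs of 38×41 mm section (41 mm along y) splaying symmetrically in x. Each leg rises 540 mm vertically over 225 mm of horizontal reach and is 585 mm long along its own axis. Every leg's outer bottom edge rests on the floor and its outer top edge meets a bottom edge of the beam — the left legs (tilting toward +x) meet the beam's −x bottom edge, the right legs (their mirror images, tilting toward −x) meet its +x bottom edge — so the leg tops tuck under the beam, the beam's underside is 540 mm above the floor, and the feet are 530 mm apart outside-to-outside with the beam centred between them. The two leg pairs are set in 53 mm from either end of the beam.


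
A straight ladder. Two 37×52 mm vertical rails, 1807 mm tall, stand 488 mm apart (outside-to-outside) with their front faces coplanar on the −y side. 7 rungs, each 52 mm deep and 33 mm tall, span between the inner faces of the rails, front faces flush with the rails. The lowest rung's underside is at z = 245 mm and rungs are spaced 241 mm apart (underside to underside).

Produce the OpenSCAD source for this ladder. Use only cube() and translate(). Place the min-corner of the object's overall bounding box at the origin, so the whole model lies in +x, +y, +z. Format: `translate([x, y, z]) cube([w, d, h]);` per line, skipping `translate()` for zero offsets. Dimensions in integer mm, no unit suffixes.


cube([37, 52, 1807]);
translate([451, 0, 0]) cube([37, 52, 1807]);
translate([37, 0, 245]) cube([414, 52, 33]);
translate([37, 0, 486]) cube([414, 52, 33]);
translate([37, 0, 727]) cube([414, 52, 33]);
translate([37, 0, 968]) cube([414, 52, 33]);
translate([37, 0, 1209]) cube([414, 52, 33]);
translate([37, 0, 1450]) cube([414, 52, 33]);
translate([37, 0, 1691]) cube([414, 52, 33]);


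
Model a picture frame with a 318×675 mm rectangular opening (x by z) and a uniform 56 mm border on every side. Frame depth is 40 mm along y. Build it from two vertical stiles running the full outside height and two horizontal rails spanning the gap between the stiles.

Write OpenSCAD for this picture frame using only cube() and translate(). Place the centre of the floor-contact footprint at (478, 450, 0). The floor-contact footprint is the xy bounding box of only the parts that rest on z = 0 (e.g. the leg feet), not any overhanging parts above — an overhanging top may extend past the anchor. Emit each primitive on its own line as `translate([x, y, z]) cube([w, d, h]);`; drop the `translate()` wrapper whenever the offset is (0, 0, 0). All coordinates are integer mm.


translate([263, 430, 0]) cube([56, 40, 787]);
translate([637, 430, 0]) cube([56, 40, 787]);
translate([319, 430, 0]) cube([318, 40, 56]);
translate([319, 430, 731]) cube([318, 40, 56]);


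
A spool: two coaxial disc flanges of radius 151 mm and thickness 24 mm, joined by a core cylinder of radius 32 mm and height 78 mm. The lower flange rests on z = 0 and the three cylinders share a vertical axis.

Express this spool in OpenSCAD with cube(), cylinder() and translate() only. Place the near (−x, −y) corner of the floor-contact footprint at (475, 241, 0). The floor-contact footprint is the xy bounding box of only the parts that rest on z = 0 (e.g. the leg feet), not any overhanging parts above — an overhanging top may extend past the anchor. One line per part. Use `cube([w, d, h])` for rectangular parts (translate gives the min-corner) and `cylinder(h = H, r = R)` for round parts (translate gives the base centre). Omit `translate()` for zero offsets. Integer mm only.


translate([626, 392, 0]) cylinder(h = 24, r = 151);
translate([626, 392, 24]) cylinder(h = 78, r = 32);
translate([626, 392, 102]) cylinder(h = 24, r = 151);


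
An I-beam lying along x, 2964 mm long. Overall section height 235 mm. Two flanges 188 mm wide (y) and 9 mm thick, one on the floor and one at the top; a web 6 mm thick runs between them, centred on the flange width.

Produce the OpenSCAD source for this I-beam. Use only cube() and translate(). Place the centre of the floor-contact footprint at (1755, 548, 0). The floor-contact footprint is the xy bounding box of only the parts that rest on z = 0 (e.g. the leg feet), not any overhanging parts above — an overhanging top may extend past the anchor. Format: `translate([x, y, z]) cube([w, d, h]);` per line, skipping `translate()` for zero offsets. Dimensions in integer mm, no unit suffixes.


translate([273, 454, 0]) cube([2964, 188, 9]);
translate([273, 545, 9]) cube([2964, 6, 217]);
translate([273, 454, 226]) cube([2964, 188, 9]);


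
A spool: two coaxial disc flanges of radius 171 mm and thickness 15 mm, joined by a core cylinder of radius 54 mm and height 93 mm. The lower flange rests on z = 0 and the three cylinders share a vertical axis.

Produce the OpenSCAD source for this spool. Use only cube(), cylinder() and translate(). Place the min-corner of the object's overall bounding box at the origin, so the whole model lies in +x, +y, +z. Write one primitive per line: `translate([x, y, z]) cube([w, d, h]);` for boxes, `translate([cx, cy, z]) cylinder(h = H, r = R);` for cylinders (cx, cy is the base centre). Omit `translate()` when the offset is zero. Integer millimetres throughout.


translate([171, 171, 0]) cylinder(h = 15, r = 171);
translate([171, 171, 15]) cylinder(h = 93, r = 54);
translate([171, 171, 108]) cylinder(h = 15, r = 171);


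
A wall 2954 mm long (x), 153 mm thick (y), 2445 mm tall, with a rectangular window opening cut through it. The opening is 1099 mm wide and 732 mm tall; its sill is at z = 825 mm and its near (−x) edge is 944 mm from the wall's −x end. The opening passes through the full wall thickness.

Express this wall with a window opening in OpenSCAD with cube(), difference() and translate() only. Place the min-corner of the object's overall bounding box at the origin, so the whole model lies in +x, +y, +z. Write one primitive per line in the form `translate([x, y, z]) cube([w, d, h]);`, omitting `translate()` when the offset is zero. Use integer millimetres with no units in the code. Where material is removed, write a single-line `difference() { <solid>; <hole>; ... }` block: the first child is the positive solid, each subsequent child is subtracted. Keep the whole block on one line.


difference() { cube([2954, 153, 2445]); translate([944, 0, 825]) cube([1099, 153, 732]); }


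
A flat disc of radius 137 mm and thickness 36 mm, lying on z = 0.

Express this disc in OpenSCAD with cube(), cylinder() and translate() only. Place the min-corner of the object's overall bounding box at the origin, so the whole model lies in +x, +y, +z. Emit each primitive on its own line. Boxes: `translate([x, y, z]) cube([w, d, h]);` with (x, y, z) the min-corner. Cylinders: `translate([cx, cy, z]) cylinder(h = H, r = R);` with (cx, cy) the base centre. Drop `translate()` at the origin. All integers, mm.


translate([137, 137, 0]) cylinder(h = 36, r = 137);


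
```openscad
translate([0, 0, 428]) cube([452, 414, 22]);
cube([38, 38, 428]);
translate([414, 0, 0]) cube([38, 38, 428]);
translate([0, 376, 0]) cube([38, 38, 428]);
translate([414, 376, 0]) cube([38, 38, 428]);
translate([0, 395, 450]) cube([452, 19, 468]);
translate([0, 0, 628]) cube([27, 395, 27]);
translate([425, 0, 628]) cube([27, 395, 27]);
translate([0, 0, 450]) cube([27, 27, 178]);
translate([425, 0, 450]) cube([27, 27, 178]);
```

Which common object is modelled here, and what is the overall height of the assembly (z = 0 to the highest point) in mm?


A chair. The overall height is 918 mm.

A slab on four corner posts with a tall panel at the back — a chair. The seat slab sits at z = 428 with thickness 22, and the 468 mm backrest starts at the seat top, so the overall height is 428 + 22 + 468 = 918 mm.


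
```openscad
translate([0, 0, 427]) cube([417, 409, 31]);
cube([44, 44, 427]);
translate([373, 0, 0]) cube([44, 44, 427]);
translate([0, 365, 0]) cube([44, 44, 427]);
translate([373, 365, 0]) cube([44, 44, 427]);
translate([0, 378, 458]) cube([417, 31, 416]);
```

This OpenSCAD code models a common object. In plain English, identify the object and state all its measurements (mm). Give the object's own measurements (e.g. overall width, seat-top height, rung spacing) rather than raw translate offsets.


A chair. The seat is a 417×409×31 mm slab with its top at z = 458 mm, on four 44×44 mm corner legs (flush with the seat edges, standing on z = 0). A flat backrest 31 mm thick, 416 mm tall, spans the full seat width and rises from the seat top along its +y edge, rear face flush with the rear of the seat.


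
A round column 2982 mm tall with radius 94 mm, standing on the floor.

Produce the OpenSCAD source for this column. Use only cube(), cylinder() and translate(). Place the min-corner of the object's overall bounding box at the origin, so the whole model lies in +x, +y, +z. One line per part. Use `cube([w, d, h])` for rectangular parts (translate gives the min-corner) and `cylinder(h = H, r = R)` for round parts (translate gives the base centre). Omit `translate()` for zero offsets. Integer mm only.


translate([94, 94, 0]) cylinder(h = 2982, r = 94);


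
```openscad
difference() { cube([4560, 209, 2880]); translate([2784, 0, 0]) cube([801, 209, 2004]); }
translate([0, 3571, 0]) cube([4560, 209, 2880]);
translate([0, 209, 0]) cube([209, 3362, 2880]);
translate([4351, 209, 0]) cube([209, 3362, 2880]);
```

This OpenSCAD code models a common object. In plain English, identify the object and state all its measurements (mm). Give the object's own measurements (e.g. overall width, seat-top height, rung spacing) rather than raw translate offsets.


A single room: four walls, each 2880 mm tall and 209 mm thick, enclosing an outside footprint 4560×3780 mm (x × y), no floor or roof. The front and back walls (−y and +y sides) run the full x-width; the side walls fit between their inner faces. A door opening 801 mm wide and 2004 mm tall is cut through the front wall from the floor up, its −x edge 2784 mm from the wall's −x end.


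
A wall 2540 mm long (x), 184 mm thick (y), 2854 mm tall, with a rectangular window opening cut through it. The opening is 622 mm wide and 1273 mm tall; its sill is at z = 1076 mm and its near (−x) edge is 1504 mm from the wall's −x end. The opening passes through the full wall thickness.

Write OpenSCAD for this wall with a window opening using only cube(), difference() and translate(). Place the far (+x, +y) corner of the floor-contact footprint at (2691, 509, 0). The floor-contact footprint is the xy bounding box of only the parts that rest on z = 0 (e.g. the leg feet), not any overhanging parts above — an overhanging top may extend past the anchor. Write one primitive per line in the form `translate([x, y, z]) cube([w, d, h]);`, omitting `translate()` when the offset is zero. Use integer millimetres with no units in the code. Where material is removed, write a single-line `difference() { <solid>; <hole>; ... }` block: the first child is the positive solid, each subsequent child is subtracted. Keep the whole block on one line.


difference() { translate([151, 325, 0]) cube([2540, 184, 2854]); translate([1655, 325, 1076]) cube([622, 184, 1273]); }


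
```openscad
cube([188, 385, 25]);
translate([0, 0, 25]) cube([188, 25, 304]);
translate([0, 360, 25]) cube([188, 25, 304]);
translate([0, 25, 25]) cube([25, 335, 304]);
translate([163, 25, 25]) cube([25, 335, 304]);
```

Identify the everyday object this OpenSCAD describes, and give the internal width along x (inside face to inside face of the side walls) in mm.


An open box. The internal width is 138 mm.

A 188×385 base slab with four walls standing on it — an open box. The base is 188 mm wide and the walls are 25 mm thick, so the internal width is 188 − 2 × 25 = 138 mm.


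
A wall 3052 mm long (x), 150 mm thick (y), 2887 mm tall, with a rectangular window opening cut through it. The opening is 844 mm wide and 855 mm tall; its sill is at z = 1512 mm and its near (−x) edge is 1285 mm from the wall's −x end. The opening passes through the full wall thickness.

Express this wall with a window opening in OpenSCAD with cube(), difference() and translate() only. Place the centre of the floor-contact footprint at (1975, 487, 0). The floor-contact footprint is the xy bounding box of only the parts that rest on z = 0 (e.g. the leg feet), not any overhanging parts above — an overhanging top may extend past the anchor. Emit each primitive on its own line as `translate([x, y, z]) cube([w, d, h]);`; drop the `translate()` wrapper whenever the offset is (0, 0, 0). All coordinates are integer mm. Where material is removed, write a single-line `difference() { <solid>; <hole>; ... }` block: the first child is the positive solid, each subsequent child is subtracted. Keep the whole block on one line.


difference() { translate([449, 412, 0]) cube([3052, 150, 2887]); translate([1734, 412, 1512]) cube([844, 150, 855]); }


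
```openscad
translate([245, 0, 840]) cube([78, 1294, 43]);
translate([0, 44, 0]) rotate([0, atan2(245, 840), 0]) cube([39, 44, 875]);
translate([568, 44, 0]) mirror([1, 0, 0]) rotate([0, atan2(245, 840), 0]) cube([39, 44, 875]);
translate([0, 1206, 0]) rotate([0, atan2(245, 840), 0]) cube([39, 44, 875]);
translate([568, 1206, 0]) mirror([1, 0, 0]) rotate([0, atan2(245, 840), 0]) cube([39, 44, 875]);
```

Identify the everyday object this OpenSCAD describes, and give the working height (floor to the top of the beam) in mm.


A sawhorse. The overall height is 883 mm.

A beam across two mirrored pairs of raked legs — a sawhorse. The beam's underside is at z = 840 (matching the legs' vertical rise in atan2(245, 840)) and the beam is 43 mm tall, so its top is at 840 + 43 = 883 mm. The raked legs top out at the beam's underside, so that is the highest point.


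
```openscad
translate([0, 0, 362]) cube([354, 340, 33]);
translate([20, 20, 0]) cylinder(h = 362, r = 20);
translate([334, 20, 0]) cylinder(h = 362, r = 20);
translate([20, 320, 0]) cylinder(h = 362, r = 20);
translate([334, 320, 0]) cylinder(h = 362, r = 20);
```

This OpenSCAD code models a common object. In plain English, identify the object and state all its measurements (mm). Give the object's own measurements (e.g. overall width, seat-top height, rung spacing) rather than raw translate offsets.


A four-legged stool. The seat is a 354×340×33 mm slab whose top surface is at z = 395 mm; four round legs, each 40 mm in diameter, run from the floor (z = 0) to the underside of the seat, each leg's axis is inset half a diameter from the nearest pair of seat edges (so the leg's bounding box is flush with the corner).


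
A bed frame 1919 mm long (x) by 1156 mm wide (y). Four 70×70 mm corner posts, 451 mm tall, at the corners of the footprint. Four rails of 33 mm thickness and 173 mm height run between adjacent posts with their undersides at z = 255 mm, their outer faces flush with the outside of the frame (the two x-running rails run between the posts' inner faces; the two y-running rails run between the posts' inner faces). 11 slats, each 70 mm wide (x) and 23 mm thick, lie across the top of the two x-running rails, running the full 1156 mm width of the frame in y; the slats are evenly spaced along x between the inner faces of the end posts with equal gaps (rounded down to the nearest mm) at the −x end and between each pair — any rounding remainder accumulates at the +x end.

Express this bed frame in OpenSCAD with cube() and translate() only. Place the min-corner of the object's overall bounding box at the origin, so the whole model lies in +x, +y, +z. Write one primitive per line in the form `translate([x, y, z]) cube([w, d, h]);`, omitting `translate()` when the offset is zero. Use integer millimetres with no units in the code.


cube([70, 70, 451]);
translate([0, 1086, 0]) cube([70, 70, 451]);
translate([1849, 0, 0]) cube([70, 70, 451]);
translate([1849, 1086, 0]) cube([70, 70, 451]);
translate([70, 0, 255]) cube([1779, 33, 173]);
translate([70, 1123, 255]) cube([1779, 33, 173]);
translate([0, 70, 255]) cube([33, 1016, 173]);
translate([1886, 70, 255]) cube([33, 1016, 173]);
translate([154, 0, 428]) cube([70, 1156, 23]);
translate([308, 0, 428]) cube([70, 1156, 23]);
translate([462, 0, 428]) cube([70, 1156, 23]);
translate([616, 0, 428]) cube([70, 1156, 23]);
translate([770, 0, 428]) cube([70, 1156, 23]);
translate([924, 0, 428]) cube([70, 1156, 23]);
translate([1078, 0, 428]) cube([70, 1156, 23]);
translate([1232, 0, 428]) cube([70, 1156, 23]);
translate([1386, 0, 428]) cube([70, 1156, 23]);
translate([1540, 0, 428]) cube([70, 1156, 23]);
translate([1694, 0, 428]) cube([70, 1156, 23]);


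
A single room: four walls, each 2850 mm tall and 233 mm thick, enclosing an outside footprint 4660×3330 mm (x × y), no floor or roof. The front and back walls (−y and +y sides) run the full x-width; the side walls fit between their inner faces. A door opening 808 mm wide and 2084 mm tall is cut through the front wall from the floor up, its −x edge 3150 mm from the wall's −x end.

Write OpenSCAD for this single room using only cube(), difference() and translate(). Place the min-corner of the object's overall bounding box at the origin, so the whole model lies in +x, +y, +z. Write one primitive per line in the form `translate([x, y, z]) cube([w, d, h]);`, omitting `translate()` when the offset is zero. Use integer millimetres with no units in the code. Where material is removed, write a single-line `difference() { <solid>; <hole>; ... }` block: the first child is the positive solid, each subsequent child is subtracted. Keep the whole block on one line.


difference() { cube([4660, 233, 2850]); translate([3150, 0, 0]) cube([808, 233, 2084]); }
translate([0, 3097, 0]) cube([4660, 233, 2850]);
translate([0, 233, 0]) cube([233, 2864, 2850]);
translate([4427, 233, 0]) cube([233, 2864, 2850]);


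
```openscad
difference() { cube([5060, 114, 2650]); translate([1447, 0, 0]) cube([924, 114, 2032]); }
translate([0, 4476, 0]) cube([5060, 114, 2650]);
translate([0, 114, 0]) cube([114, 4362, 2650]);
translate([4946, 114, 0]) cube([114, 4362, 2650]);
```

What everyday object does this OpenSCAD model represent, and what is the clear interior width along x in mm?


A single room. The interior width is 4832 mm.

Four walls enclosing a rectangle with a door in the front wall — a room. Outside width 5060 minus two 114 mm walls gives 4832 mm.


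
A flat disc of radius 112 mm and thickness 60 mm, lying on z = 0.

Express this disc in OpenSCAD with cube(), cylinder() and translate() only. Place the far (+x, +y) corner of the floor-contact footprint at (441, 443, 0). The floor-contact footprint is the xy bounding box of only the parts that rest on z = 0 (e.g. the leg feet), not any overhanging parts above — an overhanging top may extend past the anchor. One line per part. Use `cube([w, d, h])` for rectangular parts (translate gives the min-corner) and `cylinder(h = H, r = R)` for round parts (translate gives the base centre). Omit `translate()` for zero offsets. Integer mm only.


translate([329, 331, 0]) cylinder(h = 60, r = 112);


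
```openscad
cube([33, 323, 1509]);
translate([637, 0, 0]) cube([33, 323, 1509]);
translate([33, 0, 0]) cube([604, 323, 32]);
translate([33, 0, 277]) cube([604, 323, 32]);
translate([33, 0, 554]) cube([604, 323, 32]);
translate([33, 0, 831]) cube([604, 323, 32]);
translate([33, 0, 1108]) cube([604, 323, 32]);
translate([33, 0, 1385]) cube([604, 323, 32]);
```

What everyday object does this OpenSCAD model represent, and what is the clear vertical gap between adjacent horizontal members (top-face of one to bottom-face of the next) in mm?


A bookshelf. The clear shelf gap is 245 mm.

Two tall side panels with 6 horizontal boards between them — a bookshelf. The first two shelf undersides are at z = 0 and z = 277; with shelf thickness 32, the clear gap is 277 − 0 − 32 = 245 mm.


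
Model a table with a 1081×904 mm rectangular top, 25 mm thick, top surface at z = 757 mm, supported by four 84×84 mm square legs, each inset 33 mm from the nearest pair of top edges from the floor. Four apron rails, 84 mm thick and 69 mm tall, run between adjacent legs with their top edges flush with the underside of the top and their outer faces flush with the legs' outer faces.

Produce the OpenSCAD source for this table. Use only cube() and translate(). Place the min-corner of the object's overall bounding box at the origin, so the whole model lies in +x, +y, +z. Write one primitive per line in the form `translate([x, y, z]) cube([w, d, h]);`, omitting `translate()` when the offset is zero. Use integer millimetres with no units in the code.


translate([0, 0, 732]) cube([1081, 904, 25]);
translate([33, 33, 0]) cube([84, 84, 732]);
translate([964, 33, 0]) cube([84, 84, 732]);
translate([33, 787, 0]) cube([84, 84, 732]);
translate([964, 787, 0]) cube([84, 84, 732]);
translate([117, 33, 663]) cube([847, 84, 69]);
translate([117, 787, 663]) cube([847, 84, 69]);
translate([33, 117, 663]) cube([84, 670, 69]);
translate([964, 117, 663]) cube([84, 670, 69]);
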